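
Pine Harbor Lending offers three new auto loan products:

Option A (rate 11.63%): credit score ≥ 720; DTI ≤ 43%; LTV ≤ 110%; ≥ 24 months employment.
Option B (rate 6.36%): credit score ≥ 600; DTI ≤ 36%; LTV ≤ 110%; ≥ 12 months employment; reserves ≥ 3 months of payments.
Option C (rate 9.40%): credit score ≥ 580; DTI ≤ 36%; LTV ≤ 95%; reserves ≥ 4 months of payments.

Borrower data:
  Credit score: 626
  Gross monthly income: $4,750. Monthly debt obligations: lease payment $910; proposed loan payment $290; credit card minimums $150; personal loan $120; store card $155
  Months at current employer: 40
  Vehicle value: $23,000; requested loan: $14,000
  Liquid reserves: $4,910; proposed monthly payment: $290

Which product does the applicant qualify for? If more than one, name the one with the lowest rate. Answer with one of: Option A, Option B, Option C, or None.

Total debts = (910 + 290 + 150 + 120 + 155) = 1,625; DTI = 1,625/4,750 = 34.2%.
LTV = 14,000/23,000 = 60.9%.
Reserves = 4,910/290 = 16.9 months.
Option A: score 626 < 720; DTI 34.2% ≤ 43%; LTV 60.9% ≤ 110%; employment 40 ≥ 24 mo → does not qualify.
Option B: score 626 ≥ 600; DTI 34.2% ≤ 36%; LTV 60.9% ≤ 110%; employment 40 ≥ 12 mo; reserves 16.9 ≥ 3 mo → qualifies.
Option C: score 626 ≥ 580; DTI 34.2% ≤ 36%; LTV 60.9% ≤ 95%; reserves 16.9 ≥ 4 mo → qualifies.
Qualifying: Option B, Option C. Lowest rate is 6.36% → Option B.

Option B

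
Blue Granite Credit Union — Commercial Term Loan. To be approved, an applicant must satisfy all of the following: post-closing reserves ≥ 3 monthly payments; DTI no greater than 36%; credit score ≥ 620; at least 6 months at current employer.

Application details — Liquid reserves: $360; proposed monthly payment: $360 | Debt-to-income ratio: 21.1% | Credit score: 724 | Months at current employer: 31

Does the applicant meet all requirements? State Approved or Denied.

Denied

Liquid reserves cover 360/360 = 1.0 months — < 3 required
Debt-to-income 21.1% vs 36% cap — pass
Credit score 724 ≥ 620 (meets)
Employment 31 ≥ 6 months
Fails on reserves.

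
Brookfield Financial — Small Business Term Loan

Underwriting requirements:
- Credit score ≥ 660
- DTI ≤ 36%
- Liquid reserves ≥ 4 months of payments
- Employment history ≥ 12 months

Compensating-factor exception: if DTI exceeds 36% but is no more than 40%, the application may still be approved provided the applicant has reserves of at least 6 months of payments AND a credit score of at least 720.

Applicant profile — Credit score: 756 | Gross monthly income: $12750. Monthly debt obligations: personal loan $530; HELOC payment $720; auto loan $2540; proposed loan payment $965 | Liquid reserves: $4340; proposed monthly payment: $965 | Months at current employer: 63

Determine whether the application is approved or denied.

Credit score 756 ≥ 660 (meets base)
Total debts = (530 + 720 + 2,540 + 965) = 4,755. DTI: 4,755 ÷ 12,750 = 37.3%, over the 36% base limit.
Reserves: 4,340 ÷ 965 = 4.5 months (meets 4-month minimum)
Employment 63 ≥ 12 months
37.3% falls in the override range (36%–40%), so the compensating-factor test applies.
Override check — reserves: 4.5 mo (short of 6); score: 756 (ok).
Compensating-factor requirement not fully met.

Denied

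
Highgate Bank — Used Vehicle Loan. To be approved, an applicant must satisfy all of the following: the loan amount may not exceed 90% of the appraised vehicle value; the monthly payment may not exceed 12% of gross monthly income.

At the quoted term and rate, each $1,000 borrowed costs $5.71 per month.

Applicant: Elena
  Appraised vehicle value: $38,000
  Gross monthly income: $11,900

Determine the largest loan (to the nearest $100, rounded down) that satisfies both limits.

$34,200

Payment cap: 12% × $11,900 = $1,428/month.
At $5.71 per $1,000, that supports 1,428/5.71 × 1,000 ≈ $250,087 → $250,000.
LTV cap: 90% × $38,000 = $34,200 → $34,200.
Binding constraint: loan-to-value.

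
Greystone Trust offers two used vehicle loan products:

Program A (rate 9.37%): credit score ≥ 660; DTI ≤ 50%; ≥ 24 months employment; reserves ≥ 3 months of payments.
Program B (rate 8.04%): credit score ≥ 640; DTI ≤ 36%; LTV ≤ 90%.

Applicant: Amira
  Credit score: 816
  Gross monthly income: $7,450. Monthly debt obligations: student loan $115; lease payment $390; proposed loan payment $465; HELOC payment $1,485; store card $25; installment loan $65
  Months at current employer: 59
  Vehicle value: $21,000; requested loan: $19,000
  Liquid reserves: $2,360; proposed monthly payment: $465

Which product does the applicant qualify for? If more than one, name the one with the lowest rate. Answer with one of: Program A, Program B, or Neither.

Program A

Total debts = (115 + 390 + 465 + 1,485 + 25 + 65) = 2,545; DTI = 2,545/7,450 = 34.2%.
LTV = 19,000/21,000 = 90.5%.
Reserves = 2,360/465 = 5.1 months.
Program A: score 816 ≥ 660; DTI 34.2% ≤ 50%; employment 59 ≥ 24 mo; reserves 5.1 ≥ 3 mo → qualifies.
Program B: score 816 ≥ 640; DTI 34.2% ≤ 36%; LTV 90.5% > 90% → does not qualify.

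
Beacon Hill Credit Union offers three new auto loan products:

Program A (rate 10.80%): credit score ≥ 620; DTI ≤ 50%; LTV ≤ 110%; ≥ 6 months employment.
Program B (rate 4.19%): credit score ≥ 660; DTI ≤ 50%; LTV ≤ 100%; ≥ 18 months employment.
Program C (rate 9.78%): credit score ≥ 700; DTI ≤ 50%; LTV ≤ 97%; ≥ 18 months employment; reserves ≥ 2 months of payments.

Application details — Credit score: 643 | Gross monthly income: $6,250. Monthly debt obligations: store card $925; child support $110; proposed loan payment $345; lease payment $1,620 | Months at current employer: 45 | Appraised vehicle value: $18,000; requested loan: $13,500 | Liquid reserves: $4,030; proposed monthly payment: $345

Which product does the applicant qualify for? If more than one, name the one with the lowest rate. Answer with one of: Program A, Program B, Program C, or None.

Program A

Total debts = (925 + 110 + 345 + 1,620) = 3,000; DTI = 3,000/6,250 = 48%.
LTV = 13,500/18,000 = 75%.
Reserves = 4,030/345 = 11.7 months.
Program A: score 643 ≥ 620; DTI 48% ≤ 50%; LTV 75% ≤ 110%; employment 45 ≥ 6 mo → qualifies.
Program B: score 643 < 660; DTI 48% ≤ 50%; LTV 75% ≤ 100%; employment 45 ≥ 18 mo → does not qualify.
Program C: score 643 < 700; DTI 48% ≤ 50%; LTV 75% ≤ 97%; employment 45 ≥ 18 mo; reserves 11.7 ≥ 2 mo → does not qualify.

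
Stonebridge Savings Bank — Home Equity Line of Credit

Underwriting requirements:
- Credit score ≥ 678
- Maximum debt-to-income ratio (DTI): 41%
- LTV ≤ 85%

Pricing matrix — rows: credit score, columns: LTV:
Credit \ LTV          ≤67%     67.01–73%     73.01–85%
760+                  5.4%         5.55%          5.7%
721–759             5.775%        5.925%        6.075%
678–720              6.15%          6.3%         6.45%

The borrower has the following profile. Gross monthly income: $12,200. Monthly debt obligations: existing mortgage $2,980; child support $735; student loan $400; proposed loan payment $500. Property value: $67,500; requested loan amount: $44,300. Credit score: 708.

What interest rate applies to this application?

6.15%

Credit score 708 ≥ 678; Total monthly debts = (2,980 + 735 + 400 + 500) = 4,615. Debt-to-income = 4,615/12,200 = 37.8% — meets 41% limit
Loan-to-value = 44,300/67,500 = 65.6% — pass (85% max)
Score 708 is in the 678–720 band; LTV 65.6% is in the ≤67% band → 6.15%.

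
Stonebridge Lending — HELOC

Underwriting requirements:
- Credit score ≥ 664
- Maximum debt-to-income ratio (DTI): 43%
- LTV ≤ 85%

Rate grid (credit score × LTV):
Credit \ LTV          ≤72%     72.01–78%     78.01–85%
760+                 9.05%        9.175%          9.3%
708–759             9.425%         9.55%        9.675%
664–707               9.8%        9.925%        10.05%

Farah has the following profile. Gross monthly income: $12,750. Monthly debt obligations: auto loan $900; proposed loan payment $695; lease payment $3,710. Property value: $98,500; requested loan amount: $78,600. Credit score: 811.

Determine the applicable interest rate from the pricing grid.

9.3%

Credit score 811 ≥ 664; Total monthly debts = (900 + 695 + 3,710) = 5,305. Debt-to-income = 5,305/12,750 = 41.6% — meets 43% limit
LTV = 78,600/98,500 = 79.8% ≤ 85%
Score 811 is in the 760+ band; LTV 79.8% is in the 78.01–85% band → 9.3%.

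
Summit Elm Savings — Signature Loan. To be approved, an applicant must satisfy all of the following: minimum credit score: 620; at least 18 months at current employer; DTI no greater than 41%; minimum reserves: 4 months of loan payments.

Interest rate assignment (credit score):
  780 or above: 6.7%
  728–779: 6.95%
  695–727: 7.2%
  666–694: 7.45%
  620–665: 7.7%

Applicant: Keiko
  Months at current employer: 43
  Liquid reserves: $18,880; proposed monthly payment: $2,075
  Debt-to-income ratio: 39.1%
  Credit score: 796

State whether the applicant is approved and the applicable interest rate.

Credit score 796 ≥ 620 (meets minimum)
Employment 43 ≥ 18 months
Debt-to-income 39.1% vs 41% cap — pass
Reserves: 18,880 ÷ 2,075 = 9.1 months (meets 4-month minimum)
All requirements met. Score 796 falls in the 780 or above tier → 6.7%.

Approved at 6.7%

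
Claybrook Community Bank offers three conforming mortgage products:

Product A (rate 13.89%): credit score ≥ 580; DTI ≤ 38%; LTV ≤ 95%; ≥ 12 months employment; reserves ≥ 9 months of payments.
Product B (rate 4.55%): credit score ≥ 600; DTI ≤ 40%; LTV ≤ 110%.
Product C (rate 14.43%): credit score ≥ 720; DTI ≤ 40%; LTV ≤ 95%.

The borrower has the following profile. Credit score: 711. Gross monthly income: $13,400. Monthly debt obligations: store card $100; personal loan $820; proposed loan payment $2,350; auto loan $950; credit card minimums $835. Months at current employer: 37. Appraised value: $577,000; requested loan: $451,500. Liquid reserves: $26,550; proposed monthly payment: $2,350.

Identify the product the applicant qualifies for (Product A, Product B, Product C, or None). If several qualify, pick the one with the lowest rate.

Total debts = (100 + 820 + 2,350 + 950 + 835) = 5,055; DTI = 5,055/13,400 = 37.7%.
LTV = 451,500/577,000 = 78.2%.
Reserves = 26,550/2,350 = 11.3 months.
Product A: score 711 ≥ 580; DTI 37.7% ≤ 38%; LTV 78.2% ≤ 95%; employment 37 ≥ 12 mo; reserves 11.3 ≥ 9 mo → qualifies.
Product B: score 711 ≥ 600; DTI 37.7% ≤ 40%; LTV 78.2% ≤ 110% → qualifies.
Product C: score 711 < 720; DTI 37.7% ≤ 40%; LTV 78.2% ≤ 95% → does not qualify.
Qualifying: Product A, Product B. Lowest rate is 4.55% → Product B.

Product B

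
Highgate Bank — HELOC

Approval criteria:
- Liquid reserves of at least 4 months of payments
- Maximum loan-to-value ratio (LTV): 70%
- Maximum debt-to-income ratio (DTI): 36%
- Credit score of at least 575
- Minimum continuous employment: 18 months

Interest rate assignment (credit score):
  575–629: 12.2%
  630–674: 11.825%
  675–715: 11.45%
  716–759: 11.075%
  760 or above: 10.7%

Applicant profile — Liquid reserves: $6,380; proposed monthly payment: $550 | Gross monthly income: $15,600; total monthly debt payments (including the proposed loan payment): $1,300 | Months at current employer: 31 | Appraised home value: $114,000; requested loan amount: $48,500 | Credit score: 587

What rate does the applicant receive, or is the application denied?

Credit score 587 ≥ 575 (meets minimum)
Reserves: 6,380 ÷ 550 = 11.6 months (meets 4-month minimum)
Employment 31 ≥ 18 months
DTI: 1,300 ÷ 15,600 = 8.3%, within the 36% cap
LTV: 48,500 ÷ 114,000 = 42.5%, within 70% cap
All requirements met. Score 587 falls in the 575–629 tier → 12.2%.

Approved at 12.2%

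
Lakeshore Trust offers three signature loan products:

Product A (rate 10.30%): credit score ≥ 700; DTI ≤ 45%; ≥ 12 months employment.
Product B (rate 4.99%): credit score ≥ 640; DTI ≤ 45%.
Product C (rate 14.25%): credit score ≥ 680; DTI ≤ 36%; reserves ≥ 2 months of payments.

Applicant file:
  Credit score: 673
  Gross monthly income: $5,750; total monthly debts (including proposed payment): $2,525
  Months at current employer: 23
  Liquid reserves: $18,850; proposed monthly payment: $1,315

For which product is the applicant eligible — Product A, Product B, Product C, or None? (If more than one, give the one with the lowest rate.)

DTI = 2,525/5,750 = 43.9%.
Reserves = 18,850/1,315 = 14.3 months.
Product A: score 673 < 700; DTI 43.9% ≤ 45%; employment 23 ≥ 12 mo → does not qualify.
Product B: score 673 ≥ 640; DTI 43.9% ≤ 45% → qualifies.
Product C: score 673 < 680; DTI 43.9% > 36%; reserves 14.3 ≥ 2 mo → does not qualify.

Product B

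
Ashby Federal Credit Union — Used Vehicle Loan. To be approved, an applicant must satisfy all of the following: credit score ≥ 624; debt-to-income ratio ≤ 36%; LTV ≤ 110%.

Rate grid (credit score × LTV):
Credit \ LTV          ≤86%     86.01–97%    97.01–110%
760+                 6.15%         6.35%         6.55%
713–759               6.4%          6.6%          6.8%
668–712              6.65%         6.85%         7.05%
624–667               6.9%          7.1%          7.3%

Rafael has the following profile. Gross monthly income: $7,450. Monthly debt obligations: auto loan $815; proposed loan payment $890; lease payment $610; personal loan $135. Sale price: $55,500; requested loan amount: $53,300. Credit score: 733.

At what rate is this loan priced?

6.6%

Credit score 733 ≥ 624; Total monthly debts = (815 + 890 + 610 + 135) = 2,450. Debt-to-income = 2,450/7,450 = 32.9% — meets 36% limit
LTV = 53,300/55,500 = 96% ≤ 110%
Score 733 is in the 713–759 band; LTV 96% is in the 86.01–97% band → 6.6%.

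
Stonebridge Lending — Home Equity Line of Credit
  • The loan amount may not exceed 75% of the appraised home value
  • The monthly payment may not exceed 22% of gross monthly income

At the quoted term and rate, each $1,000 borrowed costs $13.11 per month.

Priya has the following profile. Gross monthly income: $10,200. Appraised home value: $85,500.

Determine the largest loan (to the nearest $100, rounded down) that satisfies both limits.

Payment cap: 22% × $10,200 = $2,244/month.
At $13.11 per $1,000, that supports 2,244/13.11 × 1,000 ≈ $171,167 → $171,100.
LTV cap: 75% × $85,500 = $64,125 → $64,100.
Binding constraint: loan-to-value.

$64,100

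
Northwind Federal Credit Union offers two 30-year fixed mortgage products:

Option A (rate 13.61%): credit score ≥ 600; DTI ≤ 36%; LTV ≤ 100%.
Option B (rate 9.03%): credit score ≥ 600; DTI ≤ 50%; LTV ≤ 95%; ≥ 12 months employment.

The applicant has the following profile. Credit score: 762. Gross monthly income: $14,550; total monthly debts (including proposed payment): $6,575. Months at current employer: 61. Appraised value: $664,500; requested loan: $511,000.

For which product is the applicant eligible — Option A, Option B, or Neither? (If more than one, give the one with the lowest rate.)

Option B

DTI = 6,575/14,550 = 45.2%.
LTV = 511,000/664,500 = 76.9%.
Option A: score 762 ≥ 600; DTI 45.2% > 36%; LTV 76.9% ≤ 100% → does not qualify.
Option B: score 762 ≥ 600; DTI 45.2% ≤ 50%; LTV 76.9% ≤ 95%; employment 61 ≥ 12 mo → qualifies.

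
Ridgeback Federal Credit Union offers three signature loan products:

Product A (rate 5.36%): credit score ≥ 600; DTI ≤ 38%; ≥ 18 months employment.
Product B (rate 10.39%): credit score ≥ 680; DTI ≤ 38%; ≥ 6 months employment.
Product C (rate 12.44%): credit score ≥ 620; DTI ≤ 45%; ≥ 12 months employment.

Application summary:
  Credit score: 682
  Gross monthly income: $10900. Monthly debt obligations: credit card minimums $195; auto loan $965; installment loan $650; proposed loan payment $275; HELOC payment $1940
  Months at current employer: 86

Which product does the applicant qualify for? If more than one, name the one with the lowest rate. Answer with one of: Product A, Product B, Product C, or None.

Total debts = (195 + 965 + 650 + 275 + 1,940) = 4,025; DTI = 4,025/10,900 = 36.9%.
Product A: score 682 ≥ 600; DTI 36.9% ≤ 38%; employment 86 ≥ 18 mo → qualifies.
Product B: score 682 ≥ 680; DTI 36.9% ≤ 38%; employment 86 ≥ 6 mo → qualifies.
Product C: score 682 ≥ 620; DTI 36.9% ≤ 45%; employment 86 ≥ 12 mo → qualifies.
Qualifying: Product A, Product B, Product C. Lowest rate is 5.36% → Product A.

Product A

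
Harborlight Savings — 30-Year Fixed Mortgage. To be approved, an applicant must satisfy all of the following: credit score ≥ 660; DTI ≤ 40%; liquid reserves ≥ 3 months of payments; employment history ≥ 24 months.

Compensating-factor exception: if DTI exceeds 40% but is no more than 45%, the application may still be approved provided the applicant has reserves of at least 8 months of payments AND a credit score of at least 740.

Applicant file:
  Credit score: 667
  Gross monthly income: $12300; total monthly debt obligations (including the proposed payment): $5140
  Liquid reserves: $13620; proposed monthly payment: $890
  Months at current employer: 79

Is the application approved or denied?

Credit score 667 ≥ 660 (meets base)
DTI: 5,140 ÷ 12,300 = 41.8%, over the 40% base limit.
Liquid reserves cover 13,620/890 = 15.3 months — ≥ 3 required
Employment 79 ≥ 24 months
41.8% falls in the override range (40%–45%), so the compensating-factor test applies.
Override check — reserves: 15.3 mo (ok); score: 667 (below 740).
Override conditions not both satisfied; exception does not apply.

Denied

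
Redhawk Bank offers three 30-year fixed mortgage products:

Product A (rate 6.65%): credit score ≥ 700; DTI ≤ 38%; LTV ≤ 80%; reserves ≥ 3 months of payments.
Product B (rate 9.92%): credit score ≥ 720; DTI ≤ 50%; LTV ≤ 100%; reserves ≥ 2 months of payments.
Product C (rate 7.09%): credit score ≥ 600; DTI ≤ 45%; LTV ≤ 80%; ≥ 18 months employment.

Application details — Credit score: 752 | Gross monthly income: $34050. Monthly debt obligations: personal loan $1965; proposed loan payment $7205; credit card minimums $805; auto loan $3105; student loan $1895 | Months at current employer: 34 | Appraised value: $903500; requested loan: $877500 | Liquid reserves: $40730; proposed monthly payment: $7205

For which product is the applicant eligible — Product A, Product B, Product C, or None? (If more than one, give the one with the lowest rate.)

Total debts = (1,965 + 7,205 + 805 + 3,105 + 1,895) = 14,975; DTI = 14,975/34,050 = 44%.
LTV = 877,500/903,500 = 97.1%.
Reserves = 40,730/7,205 = 5.7 months.
Product A: score 752 ≥ 700; DTI 44% > 38%; LTV 97.1% > 80%; reserves 5.7 ≥ 3 mo → does not qualify.
Product B: score 752 ≥ 720; DTI 44% ≤ 50%; LTV 97.1% ≤ 100%; reserves 5.7 ≥ 2 mo → qualifies.
Product C: score 752 ≥ 600; DTI 44% ≤ 45%; LTV 97.1% > 80%; employment 34 ≥ 18 mo → does not qualify.

Product B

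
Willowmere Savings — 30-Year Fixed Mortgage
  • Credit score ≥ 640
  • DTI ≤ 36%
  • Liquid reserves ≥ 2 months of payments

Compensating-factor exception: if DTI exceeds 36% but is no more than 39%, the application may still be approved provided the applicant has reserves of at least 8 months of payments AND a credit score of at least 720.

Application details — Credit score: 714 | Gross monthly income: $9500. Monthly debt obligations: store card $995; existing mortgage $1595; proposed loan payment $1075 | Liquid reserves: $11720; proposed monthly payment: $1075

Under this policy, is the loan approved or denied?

Credit score 714 ≥ 640 (meets base)
Total debts = (995 + 1,595 + 1,075) = 3,665. DTI: 3,665 ÷ 9,500 = 38.6%, over the 36% base limit.
Reserves: 11,720 ÷ 1,075 = 10.9 months (meets 2-month minimum)
38.6% falls in the override range (36%–39%), so the compensating-factor test applies.
Override check — reserves: 10.9 mo (ok); score: 714 (below 720).
Override conditions not both satisfied; exception does not apply.

Denied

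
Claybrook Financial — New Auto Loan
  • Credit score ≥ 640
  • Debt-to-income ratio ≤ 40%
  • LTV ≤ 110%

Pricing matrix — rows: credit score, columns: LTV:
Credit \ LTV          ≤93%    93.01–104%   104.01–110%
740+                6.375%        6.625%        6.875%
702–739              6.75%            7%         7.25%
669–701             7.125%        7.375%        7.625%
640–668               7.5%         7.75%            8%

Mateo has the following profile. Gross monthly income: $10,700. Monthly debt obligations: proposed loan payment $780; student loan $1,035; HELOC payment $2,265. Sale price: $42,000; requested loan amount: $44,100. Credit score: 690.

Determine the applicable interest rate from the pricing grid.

7.625%

Credit score 690 ≥ 640; Total monthly debts = (780 + 1,035 + 2,265) = 4,080. DTI = 4,080/10,700 = 38.1% ≤ 40%
LTV = 44,100/42,000 = 105% ≤ 110%
Credit 690 → row 669–701; LTV 105% → column 104.01–110%. Grid cell → 7.625%.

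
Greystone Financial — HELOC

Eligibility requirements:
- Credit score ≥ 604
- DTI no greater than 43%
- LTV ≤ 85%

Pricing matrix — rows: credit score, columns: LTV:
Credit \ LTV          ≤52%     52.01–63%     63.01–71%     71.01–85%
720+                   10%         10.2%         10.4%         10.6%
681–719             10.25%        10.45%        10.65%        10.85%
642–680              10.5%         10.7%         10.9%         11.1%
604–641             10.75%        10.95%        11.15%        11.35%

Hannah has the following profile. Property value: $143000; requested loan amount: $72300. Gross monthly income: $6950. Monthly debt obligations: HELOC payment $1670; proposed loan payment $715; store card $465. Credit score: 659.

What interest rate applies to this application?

Credit score 659 ≥ 604; Total monthly debts = (1,670 + 715 + 465) = 2,850. Debt-to-income = 2,850/6,950 = 41% — meets 43% limit
LTV = 72,300/143,000 = 50.6% ≤ 85%
Score 659 is in the 642–680 band; LTV 50.6% is in the ≤52% band → 10.5%.

10.5%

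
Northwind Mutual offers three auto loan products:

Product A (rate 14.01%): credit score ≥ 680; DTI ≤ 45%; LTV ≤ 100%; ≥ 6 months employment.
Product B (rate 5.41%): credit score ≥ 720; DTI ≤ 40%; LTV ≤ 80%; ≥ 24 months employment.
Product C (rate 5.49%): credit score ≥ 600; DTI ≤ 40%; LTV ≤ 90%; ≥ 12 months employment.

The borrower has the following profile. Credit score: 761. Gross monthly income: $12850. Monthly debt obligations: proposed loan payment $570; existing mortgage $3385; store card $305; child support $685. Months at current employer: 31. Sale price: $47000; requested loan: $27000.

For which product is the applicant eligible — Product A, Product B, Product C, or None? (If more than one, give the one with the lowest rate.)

Product B

Total debts = (570 + 3,385 + 305 + 685) = 4,945; DTI = 4,945/12,850 = 38.5%.
LTV = 27,000/47,000 = 57.4%.
Product A: score 761 ≥ 680; DTI 38.5% ≤ 45%; LTV 57.4% ≤ 100%; employment 31 ≥ 6 mo → qualifies.
Product B: score 761 ≥ 720; DTI 38.5% ≤ 40%; LTV 57.4% ≤ 80%; employment 31 ≥ 24 mo → qualifies.
Product C: score 761 ≥ 600; DTI 38.5% ≤ 40%; LTV 57.4% ≤ 90%; employment 31 ≥ 12 mo → qualifies.
Qualifying: Product A, Product B, Product C. Lowest rate is 5.41% → Product B.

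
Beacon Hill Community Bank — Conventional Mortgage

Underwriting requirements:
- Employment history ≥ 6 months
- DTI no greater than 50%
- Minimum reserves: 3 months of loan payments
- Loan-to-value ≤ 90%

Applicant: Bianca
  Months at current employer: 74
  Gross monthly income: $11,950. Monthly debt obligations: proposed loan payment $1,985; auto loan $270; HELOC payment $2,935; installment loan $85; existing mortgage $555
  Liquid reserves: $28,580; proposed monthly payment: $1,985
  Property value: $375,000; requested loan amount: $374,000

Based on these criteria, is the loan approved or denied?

Employment 74 ≥ 6 months
Total monthly debts = (1,985 + 270 + 2,935 + 85 + 555) = 5,830. DTI: 5,830 ÷ 11,950 = 48.8%, within the 50% cap
Reserves = 28,580/1,985 = 14.4 months ≥ 3
LTV = 374,000/375,000 = 99.7% > 90%
Fails on LTV.

Denied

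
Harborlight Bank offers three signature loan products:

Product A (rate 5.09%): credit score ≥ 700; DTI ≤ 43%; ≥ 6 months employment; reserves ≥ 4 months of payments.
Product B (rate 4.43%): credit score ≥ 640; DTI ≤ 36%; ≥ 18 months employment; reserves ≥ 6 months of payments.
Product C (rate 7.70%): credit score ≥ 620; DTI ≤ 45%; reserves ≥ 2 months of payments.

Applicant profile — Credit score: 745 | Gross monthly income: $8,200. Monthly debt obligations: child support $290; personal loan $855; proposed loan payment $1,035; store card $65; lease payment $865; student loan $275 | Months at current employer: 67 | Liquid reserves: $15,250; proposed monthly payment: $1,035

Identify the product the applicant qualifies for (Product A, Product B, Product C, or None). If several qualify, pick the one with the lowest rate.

Product A

Total debts = (290 + 855 + 1,035 + 65 + 865 + 275) = 3,385; DTI = 3,385/8,200 = 41.3%.
Reserves = 15,250/1,035 = 14.7 months.
Product A: score 745 ≥ 700; DTI 41.3% ≤ 43%; employment 67 ≥ 6 mo; reserves 14.7 ≥ 4 mo → qualifies.
Product B: score 745 ≥ 640; DTI 41.3% > 36%; employment 67 ≥ 18 mo; reserves 14.7 ≥ 6 mo → does not qualify.
Product C: score 745 ≥ 620; DTI 41.3% ≤ 45%; reserves 14.7 ≥ 2 mo → qualifies.
Qualifying: Product A, Product C. Lowest rate is 5.09% → Product A.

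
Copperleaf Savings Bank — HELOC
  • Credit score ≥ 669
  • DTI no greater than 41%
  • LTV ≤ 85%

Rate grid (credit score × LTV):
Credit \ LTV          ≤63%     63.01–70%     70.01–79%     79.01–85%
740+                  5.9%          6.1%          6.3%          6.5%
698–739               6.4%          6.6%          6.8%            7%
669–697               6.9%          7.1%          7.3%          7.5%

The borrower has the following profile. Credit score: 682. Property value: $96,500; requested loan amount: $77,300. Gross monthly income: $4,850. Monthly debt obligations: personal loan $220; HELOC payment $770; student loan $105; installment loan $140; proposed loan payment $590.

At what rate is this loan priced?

Credit score 682 ≥ 669; Total monthly debts = (220 + 770 + 105 + 140 + 590) = 1,825. DTI: 1,825 ÷ 4,850 = 37.6%, within the 41% cap
LTV: 77,300 ÷ 96,500 = 80.1%, within 85% cap
Score 682 is in the 669–697 band; LTV 80.1% is in the 79.01–85% band → 7.5%.

7.5%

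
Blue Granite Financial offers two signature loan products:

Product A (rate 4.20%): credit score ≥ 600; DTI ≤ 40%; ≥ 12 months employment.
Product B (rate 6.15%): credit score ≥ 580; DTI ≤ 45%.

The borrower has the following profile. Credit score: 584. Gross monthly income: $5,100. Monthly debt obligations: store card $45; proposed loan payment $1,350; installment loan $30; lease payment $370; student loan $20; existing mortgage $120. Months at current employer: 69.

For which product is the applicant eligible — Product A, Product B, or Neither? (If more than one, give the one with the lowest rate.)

Total debts = (45 + 1,350 + 30 + 370 + 20 + 120) = 1,935; DTI = 1,935/5,100 = 37.9%.
Product A: score 584 < 600; DTI 37.9% ≤ 40%; employment 69 ≥ 12 mo → does not qualify.
Product B: score 584 ≥ 580; DTI 37.9% ≤ 45% → qualifies.

Product B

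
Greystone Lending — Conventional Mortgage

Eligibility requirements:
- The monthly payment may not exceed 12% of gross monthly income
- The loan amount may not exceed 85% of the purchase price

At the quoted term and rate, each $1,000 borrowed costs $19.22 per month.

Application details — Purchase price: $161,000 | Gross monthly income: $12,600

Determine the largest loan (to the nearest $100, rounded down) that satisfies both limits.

$78,600

Payment cap: 12% × $12,600 = $1,512/month.
At $19.22 per $1,000, that supports 1,512/19.22 × 1,000 ≈ $78,668 → $78,600.
LTV cap: 85% × $161,000 = $136,850 → $136,800.
Binding constraint: payment-to-income.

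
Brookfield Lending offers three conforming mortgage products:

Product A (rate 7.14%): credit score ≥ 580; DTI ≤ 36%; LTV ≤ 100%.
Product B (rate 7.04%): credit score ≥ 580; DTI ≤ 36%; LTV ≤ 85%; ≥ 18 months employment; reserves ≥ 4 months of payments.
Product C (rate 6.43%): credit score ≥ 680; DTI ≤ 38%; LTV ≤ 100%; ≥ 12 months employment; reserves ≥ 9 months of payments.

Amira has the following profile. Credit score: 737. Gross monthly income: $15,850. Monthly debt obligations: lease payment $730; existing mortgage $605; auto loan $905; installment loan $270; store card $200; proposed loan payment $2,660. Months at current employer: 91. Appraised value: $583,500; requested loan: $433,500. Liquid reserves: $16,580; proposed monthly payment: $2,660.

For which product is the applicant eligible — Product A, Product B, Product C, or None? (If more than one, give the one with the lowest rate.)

Product B

Total debts = (730 + 605 + 905 + 270 + 200 + 2,660) = 5,370; DTI = 5,370/15,850 = 33.9%.
LTV = 433,500/583,500 = 74.3%.
Reserves = 16,580/2,660 = 6.2 months.
Product A: score 737 ≥ 580; DTI 33.9% ≤ 36%; LTV 74.3% ≤ 100% → qualifies.
Product B: score 737 ≥ 580; DTI 33.9% ≤ 36%; LTV 74.3% ≤ 85%; employment 91 ≥ 18 mo; reserves 6.2 ≥ 4 mo → qualifies.
Product C: score 737 ≥ 680; DTI 33.9% ≤ 38%; LTV 74.3% ≤ 100%; employment 91 ≥ 12 mo; reserves 6.2 < 9 mo → does not qualify.
Qualifying: Product A, Product B. Lowest rate is 7.04% → Product B.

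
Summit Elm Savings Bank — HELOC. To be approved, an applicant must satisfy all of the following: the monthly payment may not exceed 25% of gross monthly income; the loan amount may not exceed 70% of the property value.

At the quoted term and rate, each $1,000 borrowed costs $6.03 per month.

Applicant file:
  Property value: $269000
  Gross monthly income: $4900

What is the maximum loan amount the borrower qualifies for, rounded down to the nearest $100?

Payment cap: 25% × $4,900 = $1,225/month.
At $6.03 per $1,000, that supports 1,225/6.03 × 1,000 ≈ $203,150 → $203,100.
LTV cap: 70% × $269,000 = $188,300 → $188,300.
Binding constraint: loan-to-value.

$188,300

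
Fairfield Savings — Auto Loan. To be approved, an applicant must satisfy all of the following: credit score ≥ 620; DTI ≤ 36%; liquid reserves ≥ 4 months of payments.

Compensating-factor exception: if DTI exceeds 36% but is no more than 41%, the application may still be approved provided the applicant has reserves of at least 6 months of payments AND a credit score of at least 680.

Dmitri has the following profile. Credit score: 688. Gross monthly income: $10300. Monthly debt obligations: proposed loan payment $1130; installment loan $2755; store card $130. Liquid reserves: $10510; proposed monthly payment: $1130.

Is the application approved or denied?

Approved

Credit score 688 ≥ 620 (meets base)
Total debts = (1,130 + 2,755 + 130) = 4,015. DTI = 4,015/10,300 = 39% > 36% — standard DTI limit exceeded.
Reserves = 10,510/1,130 = 9.3 months ≥ 4
DTI 39% is within the 36%–41% exception band; checking compensating factors.
Override check — reserves: 9.3 mo (ok); score: 688 (ok).
Both compensating conditions met → exception applies.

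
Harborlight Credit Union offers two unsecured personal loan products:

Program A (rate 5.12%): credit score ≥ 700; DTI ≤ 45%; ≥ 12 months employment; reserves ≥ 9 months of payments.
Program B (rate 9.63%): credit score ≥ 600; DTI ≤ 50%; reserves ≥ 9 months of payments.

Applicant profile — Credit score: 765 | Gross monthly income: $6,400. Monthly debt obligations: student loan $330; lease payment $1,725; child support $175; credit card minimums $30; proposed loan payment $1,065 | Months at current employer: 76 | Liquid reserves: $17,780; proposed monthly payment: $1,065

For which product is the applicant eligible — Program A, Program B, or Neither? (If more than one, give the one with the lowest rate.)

Total debts = (330 + 1,725 + 175 + 30 + 1,065) = 3,325; DTI = 3,325/6,400 = 52%.
Reserves = 17,780/1,065 = 16.7 months.
Program A: score 765 ≥ 700; DTI 52% > 45%; employment 76 ≥ 12 mo; reserves 16.7 ≥ 9 mo → does not qualify.
Program B: score 765 ≥ 600; DTI 52% > 50%; reserves 16.7 ≥ 9 mo → does not qualify.

Neither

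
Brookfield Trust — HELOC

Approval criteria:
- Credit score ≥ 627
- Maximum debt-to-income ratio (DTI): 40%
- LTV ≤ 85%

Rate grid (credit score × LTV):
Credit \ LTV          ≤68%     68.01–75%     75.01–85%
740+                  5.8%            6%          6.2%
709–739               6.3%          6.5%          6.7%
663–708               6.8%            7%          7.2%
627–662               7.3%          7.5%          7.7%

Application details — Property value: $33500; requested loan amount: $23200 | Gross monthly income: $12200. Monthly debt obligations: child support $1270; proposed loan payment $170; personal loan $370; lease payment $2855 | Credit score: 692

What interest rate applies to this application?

Credit score 692 ≥ 627; Total monthly debts = (1,270 + 170 + 370 + 2,855) = 4,665. DTI = 4,665/12,200 = 38.2% ≤ 40%
Loan-to-value = 23,200/33,500 = 69.3% — pass (85% max)
Credit 692 → row 663–708; LTV 69.3% → column 68.01–75%. Grid cell → 7%.

7%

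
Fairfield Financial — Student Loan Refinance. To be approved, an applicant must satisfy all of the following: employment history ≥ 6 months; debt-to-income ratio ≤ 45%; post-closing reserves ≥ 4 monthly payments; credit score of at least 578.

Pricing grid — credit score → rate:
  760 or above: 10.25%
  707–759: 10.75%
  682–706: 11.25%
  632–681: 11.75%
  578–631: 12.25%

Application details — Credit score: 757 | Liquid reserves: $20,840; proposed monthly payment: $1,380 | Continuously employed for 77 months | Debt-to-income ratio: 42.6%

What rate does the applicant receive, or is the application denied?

Credit score 757 ≥ 578 (meets minimum)
DTI 42.6% is within the 45% limit
Reserves: 20,840 ÷ 1,380 = 15.1 months (meets 4-month minimum)
Employment 77 ≥ 6 months
All requirements met. Score 757 falls in the 707–759 tier → 10.75%.

Approved at 10.75%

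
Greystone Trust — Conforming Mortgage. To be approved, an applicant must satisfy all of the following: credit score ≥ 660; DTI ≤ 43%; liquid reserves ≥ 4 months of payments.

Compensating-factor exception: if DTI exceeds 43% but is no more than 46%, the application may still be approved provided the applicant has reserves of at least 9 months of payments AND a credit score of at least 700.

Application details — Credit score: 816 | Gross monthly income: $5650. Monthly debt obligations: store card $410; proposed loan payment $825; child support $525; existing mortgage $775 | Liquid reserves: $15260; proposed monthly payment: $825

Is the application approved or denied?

Credit score 816 ≥ 660 (meets base)
Total debts = (410 + 825 + 525 + 775) = 2,535. DTI: 2,535 ÷ 5,650 = 44.9%, over the 43% base limit.
Reserves = 15,260/825 = 18.5 months ≥ 4
DTI 44.9% is within the 43%–46% exception band; checking compensating factors.
Override check — reserves: 18.5 mo (ok); score: 816 (ok).
Both compensating conditions met → exception applies.

Approved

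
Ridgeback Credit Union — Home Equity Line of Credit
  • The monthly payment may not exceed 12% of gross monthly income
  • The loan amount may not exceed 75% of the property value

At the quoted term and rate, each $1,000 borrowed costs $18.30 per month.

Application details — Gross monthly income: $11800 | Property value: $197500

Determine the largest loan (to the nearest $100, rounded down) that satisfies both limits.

$77,300

Payment cap: 12% × $11,800 = $1,416/month.
At $18.30 per $1,000, that supports 1,416/18.30 × 1,000 ≈ $77,377 → $77,300.
LTV cap: 75% × $197,500 = $148,125 → $148,100.
Binding constraint: payment-to-income.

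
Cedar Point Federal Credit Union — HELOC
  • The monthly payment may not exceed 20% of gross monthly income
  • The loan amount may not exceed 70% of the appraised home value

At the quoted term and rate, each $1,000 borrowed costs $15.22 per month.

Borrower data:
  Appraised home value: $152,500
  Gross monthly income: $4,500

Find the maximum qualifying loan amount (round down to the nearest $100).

Payment cap: 20% × $4,500 = $900/month.
At $15.22 per $1,000, that supports 900/15.22 × 1,000 ≈ $59,132 → $59,100.
LTV cap: 70% × $152,500 = $106,750 → $106,700.
Binding constraint: payment-to-income.

$59,100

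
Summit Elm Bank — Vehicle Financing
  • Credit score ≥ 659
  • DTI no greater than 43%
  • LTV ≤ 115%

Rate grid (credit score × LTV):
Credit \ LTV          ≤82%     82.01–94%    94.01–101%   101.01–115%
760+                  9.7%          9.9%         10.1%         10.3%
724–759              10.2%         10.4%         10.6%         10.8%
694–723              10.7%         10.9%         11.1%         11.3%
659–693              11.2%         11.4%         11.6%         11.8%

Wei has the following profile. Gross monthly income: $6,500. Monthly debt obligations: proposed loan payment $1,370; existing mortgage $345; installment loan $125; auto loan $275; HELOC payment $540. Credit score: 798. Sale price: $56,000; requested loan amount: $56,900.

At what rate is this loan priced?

Credit score 798 ≥ 659; Total monthly debts = (1,370 + 345 + 125 + 275 + 540) = 2,655. Debt-to-income = 2,655/6,500 = 40.8% — meets 43% limit
LTV = 56,900/56,000 = 101.6% ≤ 115%
Row: 798 falls in 760+. Column: 101.6% falls in 101.01–115%. Rate = 10.3%.

10.3%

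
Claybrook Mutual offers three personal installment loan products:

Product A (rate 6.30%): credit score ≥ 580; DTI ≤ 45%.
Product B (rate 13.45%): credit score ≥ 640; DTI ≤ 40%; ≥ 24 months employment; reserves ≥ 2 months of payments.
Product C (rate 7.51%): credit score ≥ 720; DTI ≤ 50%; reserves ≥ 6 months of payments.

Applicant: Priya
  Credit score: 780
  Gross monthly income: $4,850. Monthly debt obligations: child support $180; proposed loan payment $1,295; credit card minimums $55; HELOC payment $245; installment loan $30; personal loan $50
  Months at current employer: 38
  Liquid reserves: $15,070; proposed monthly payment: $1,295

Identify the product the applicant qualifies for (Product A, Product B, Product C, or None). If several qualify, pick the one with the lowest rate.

Product A

Total debts = (180 + 1,295 + 55 + 245 + 30 + 50) = 1,855; DTI = 1,855/4,850 = 38.2%.
Reserves = 15,070/1,295 = 11.6 months.
Product A: score 780 ≥ 580; DTI 38.2% ≤ 45% → qualifies.
Product B: score 780 ≥ 640; DTI 38.2% ≤ 40%; employment 38 ≥ 24 mo; reserves 11.6 ≥ 2 mo → qualifies.
Product C: score 780 ≥ 720; DTI 38.2% ≤ 50%; reserves 11.6 ≥ 6 mo → qualifies.
Qualifying: Product A, Product B, Product C. Lowest rate is 6.30% → Product A.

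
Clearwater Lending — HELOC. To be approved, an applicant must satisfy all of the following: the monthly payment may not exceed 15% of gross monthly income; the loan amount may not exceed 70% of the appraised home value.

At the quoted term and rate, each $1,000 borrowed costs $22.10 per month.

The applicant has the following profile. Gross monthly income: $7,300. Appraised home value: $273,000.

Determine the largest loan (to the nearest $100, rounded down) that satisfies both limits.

$49,500

Payment cap: 15% × $7,300 = $1,095/month.
At $22.10 per $1,000, that supports 1,095/22.10 × 1,000 ≈ $49,547 → $49,500.
LTV cap: 70% × $273,000 = $191,100 → $191,100.
Binding constraint: payment-to-income.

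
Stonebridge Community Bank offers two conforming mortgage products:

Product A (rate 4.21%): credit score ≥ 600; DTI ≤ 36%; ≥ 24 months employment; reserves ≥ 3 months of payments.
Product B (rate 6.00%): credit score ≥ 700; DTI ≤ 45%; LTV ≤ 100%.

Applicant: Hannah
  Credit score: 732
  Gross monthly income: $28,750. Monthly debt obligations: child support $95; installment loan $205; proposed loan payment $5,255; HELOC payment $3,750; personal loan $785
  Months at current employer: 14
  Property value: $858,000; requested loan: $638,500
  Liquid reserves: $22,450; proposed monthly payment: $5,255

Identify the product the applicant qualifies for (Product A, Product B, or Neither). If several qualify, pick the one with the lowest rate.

Product B

Total debts = (95 + 205 + 5,255 + 3,750 + 785) = 10,090; DTI = 10,090/28,750 = 35.1%.
LTV = 638,500/858,000 = 74.4%.
Reserves = 22,450/5,255 = 4.3 months.
Product A: score 732 ≥ 600; DTI 35.1% ≤ 36%; employment 14 < 24 mo; reserves 4.3 ≥ 3 mo → does not qualify.
Product B: score 732 ≥ 700; DTI 35.1% ≤ 45%; LTV 74.4% ≤ 100% → qualifies.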